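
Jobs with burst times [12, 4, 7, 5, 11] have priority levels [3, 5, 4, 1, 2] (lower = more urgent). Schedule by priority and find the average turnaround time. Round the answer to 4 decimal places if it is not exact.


Sort by priority (ascending = highest first):
Order: [(1, 5), (2, 11), (3, 12), (4, 7), (5, 4)]
Completion times:
  Priority 1, burst=5, C=5
  Priority 2, burst=11, C=16
  Priority 3, burst=12, C=28
  Priority 4, burst=7, C=35
  Priority 5, burst=4, C=39
Average turnaround = 123/5 = 24.6

24.6


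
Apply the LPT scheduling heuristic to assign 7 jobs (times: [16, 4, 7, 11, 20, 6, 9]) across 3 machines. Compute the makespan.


Sort jobs in decreasing order (LPT): [20, 16, 11, 9, 7, 6, 4]
Assign each job to the least loaded machine:
  Machine 1: jobs [20, 6], load = 26
  Machine 2: jobs [16, 7], load = 23
  Machine 3: jobs [11, 9, 4], load = 24
Makespan = max load = 26

26


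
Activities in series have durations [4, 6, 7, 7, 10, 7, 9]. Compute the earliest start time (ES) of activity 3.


Activity 3 starts after activities 1 through 2 complete.
Predecessor durations: [4, 6]
ES = 4 + 6 = 10

10


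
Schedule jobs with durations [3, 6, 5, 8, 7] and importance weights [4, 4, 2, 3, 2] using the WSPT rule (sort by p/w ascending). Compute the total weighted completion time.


Compute p/w ratios and sort ascending (WSPT): [(3, 4), (6, 4), (5, 2), (8, 3), (7, 2)]
Compute weighted completion times:
  Job (p=3,w=4): C=3, w*C=4*3=12
  Job (p=6,w=4): C=9, w*C=4*9=36
  Job (p=5,w=2): C=14, w*C=2*14=28
  Job (p=8,w=3): C=22, w*C=3*22=66
  Job (p=7,w=2): C=29, w*C=2*29=58
Total weighted completion time = 200

200


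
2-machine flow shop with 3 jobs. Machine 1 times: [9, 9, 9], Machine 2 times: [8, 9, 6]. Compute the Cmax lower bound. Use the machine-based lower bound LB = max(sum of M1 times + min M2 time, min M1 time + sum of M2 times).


LB1 = sum(M1 times) + min(M2 times) = 27 + 6 = 33
LB2 = min(M1 times) + sum(M2 times) = 9 + 23 = 32
Lower bound = max(LB1, LB2) = max(33, 32) = 33

33


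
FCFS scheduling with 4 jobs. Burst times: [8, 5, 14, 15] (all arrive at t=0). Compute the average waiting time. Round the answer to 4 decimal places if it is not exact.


FCFS order (as given): [8, 5, 14, 15]
Waiting times:
  Job 1: wait = 0
  Job 2: wait = 8
  Job 3: wait = 13
  Job 4: wait = 27
Sum of waiting times = 48
Average waiting time = 48/4 = 12.0

12.0


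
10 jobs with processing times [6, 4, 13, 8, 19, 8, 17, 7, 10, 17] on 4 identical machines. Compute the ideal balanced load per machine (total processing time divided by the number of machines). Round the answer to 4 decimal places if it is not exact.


Total processing time = 6 + 4 + 13 + 8 + 19 + 8 + 17 + 7 + 10 + 17 = 109
Number of machines = 4
Ideal balanced load = 109 / 4 = 27.25

27.25


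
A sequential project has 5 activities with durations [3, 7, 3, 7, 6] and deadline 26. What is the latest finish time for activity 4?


LF(activity 4) = deadline - sum of successor durations
Successors: activities 5 through 5 with durations [6]
Sum of successor durations = 6
LF = 26 - 6 = 20

20


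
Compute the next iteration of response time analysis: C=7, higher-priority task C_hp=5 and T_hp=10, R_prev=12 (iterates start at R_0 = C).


R_next = C + ceil(R_prev / T_hp) * C_hp
ceil(12 / 10) = ceil(1.2) = 2
Interference = 2 * 5 = 10
R_next = 7 + 10 = 17

17


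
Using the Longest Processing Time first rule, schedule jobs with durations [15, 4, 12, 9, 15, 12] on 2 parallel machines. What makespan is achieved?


Sort jobs in decreasing order (LPT): [15, 15, 12, 12, 9, 4]
Assign each job to the least loaded machine:
  Machine 1: jobs [15, 12, 9], load = 36
  Machine 2: jobs [15, 12, 4], load = 31
Makespan = max load = 36

36


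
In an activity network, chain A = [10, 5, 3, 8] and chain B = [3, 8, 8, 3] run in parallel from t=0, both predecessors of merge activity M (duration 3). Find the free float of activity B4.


ES(B4) = sum of predecessors on chain B = 19
EF(B4) = ES + duration = 19 + 3 = 22
Successor of B4 is M. ES(M) = max(sum(A), sum(B)) = max(26, 22) = 26
Free float = ES(successor) - EF(current) = 26 - 22 = 4

4


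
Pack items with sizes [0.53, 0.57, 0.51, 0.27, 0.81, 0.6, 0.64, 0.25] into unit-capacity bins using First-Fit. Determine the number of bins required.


Place items sequentially using First-Fit:
  Item 0.53 -> new Bin 1
  Item 0.57 -> new Bin 2
  Item 0.51 -> new Bin 3
  Item 0.27 -> Bin 1 (now 0.8)
  Item 0.81 -> new Bin 4
  Item 0.6 -> new Bin 5
  Item 0.64 -> new Bin 6
  Item 0.25 -> Bin 2 (now 0.82)
Total bins used = 6

6


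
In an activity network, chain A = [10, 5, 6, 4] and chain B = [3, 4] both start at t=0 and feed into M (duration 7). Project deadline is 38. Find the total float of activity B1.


Forward pass: ES(B1) = sum of predecessors on chain B = 0
EF = ES + duration = 0 + 3 = 3
Backward pass: LF(M) = deadline = 38; LS(M) = 38 - 7 = 31
LF(B1) = LS(M) - sum(successors on chain B) = 31 - 4 = 27
LS = LF - duration = 27 - 3 = 24
Total float = LS - ES = 24 - 0 = 24

24


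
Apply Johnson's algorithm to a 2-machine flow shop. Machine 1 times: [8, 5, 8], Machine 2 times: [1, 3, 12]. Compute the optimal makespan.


Apply Johnson's rule:
  Group 1 (a <= b): [(3, 8, 12)]
  Group 2 (a > b): [(2, 5, 3), (1, 8, 1)]
Optimal job order: [3, 2, 1]
Schedule:
  Job 3: M1 done at 8, M2 done at 20
  Job 2: M1 done at 13, M2 done at 23
  Job 1: M1 done at 21, M2 done at 24
Makespan = 24

24


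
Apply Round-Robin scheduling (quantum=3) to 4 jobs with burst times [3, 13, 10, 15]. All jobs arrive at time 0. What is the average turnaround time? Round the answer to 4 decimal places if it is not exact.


Time quantum = 3
Execution trace:
  J1 runs 3 units, time = 3
  J2 runs 3 units, time = 6
  J3 runs 3 units, time = 9
  J4 runs 3 units, time = 12
  J2 runs 3 units, time = 15
  J3 runs 3 units, time = 18
  J4 runs 3 units, time = 21
  J2 runs 3 units, time = 24
  J3 runs 3 units, time = 27
  J4 runs 3 units, time = 30
  J2 runs 3 units, time = 33
  J3 runs 1 units, time = 34
  J4 runs 3 units, time = 37
  J2 runs 1 units, time = 38
  J4 runs 3 units, time = 41
Finish times: [3, 38, 34, 41]
Average turnaround = 116/4 = 29.0

29.0


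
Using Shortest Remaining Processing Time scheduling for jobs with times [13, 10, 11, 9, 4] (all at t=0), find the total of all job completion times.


Since all jobs arrive at t=0, SRPT equals SPT ordering.
SPT order: [4, 9, 10, 11, 13]
Completion times:
  Job 1: p=4, C=4
  Job 2: p=9, C=13
  Job 3: p=10, C=23
  Job 4: p=11, C=34
  Job 5: p=13, C=47
Total completion time = 4 + 13 + 23 + 34 + 47 = 121

121


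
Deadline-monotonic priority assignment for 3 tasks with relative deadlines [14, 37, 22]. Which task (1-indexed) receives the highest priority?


Sort tasks by relative deadline (ascending):
  Task 1: deadline = 14
  Task 3: deadline = 22
  Task 2: deadline = 37
Priority order (highest first): [1, 3, 2]
Highest priority task = 1

1


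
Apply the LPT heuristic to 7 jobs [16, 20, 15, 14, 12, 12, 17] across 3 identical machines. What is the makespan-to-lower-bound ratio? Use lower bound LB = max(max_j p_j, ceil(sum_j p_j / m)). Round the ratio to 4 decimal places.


LPT order: [20, 17, 16, 15, 14, 12, 12]
Machine loads after assignment: [32, 43, 31]
LPT makespan = 43
Lower bound = max(max_job, ceil(total/3)) = max(20, 36) = 36
Ratio = 43 / 36 = 1.1944

1.1944


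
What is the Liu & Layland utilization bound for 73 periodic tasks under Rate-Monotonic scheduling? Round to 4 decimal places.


Compute 2^(1/73) = 1.0095403890
Subtract 1: 1.0095403890 - 1 = 0.0095403890
Multiply by n: 73 * 0.0095403890 = 0.6964483970
Round to 4 dp: 0.6964

0.6964


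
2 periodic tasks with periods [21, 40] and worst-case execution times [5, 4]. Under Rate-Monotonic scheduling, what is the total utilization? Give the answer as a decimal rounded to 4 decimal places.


Compute individual utilizations (exact fractions):
  Task 1: C/T = 5/21 (approx. 0.2381)
  Task 2: C/T = 4/40 = 1/10 (approx. 0.1)
Total utilization U = 5/21 + 1/10 = 71/210
Rounded to 4 decimal places: U = 0.3381
RM (Liu & Layland) bound for 2 tasks = 0.828427; compare with U = 71/210 (approx. 0.338095)
U <= bound, so schedulable by RM sufficient condition.

0.3381


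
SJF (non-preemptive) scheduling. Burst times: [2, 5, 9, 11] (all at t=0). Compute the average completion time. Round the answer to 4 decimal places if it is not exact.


SJF order (ascending): [2, 5, 9, 11]
Completion times:
  Job 1: burst=2, C=2
  Job 2: burst=5, C=7
  Job 3: burst=9, C=16
  Job 4: burst=11, C=27
Average completion = 52/4 = 13.0

13.0


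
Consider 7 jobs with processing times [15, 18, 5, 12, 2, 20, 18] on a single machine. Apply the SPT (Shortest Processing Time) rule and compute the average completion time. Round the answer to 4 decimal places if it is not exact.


Sort jobs by processing time (SPT order): [2, 5, 12, 15, 18, 18, 20]
Compute completion times sequentially:
  Job 1: processing = 2, completes at 2
  Job 2: processing = 5, completes at 7
  Job 3: processing = 12, completes at 19
  Job 4: processing = 15, completes at 34
  Job 5: processing = 18, completes at 52
  Job 6: processing = 18, completes at 70
  Job 7: processing = 20, completes at 90
Sum of completion times = 274
Average completion time = 274/7 = 39.1429

39.1429


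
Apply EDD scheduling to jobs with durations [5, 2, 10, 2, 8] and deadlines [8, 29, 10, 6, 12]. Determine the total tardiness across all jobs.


Sort by due date (EDD order): [(2, 6), (5, 8), (10, 10), (8, 12), (2, 29)]
Compute completion times and tardiness:
  Job 1: p=2, d=6, C=2, tardiness=max(0,2-6)=0
  Job 2: p=5, d=8, C=7, tardiness=max(0,7-8)=0
  Job 3: p=10, d=10, C=17, tardiness=max(0,17-10)=7
  Job 4: p=8, d=12, C=25, tardiness=max(0,25-12)=13
  Job 5: p=2, d=29, C=27, tardiness=max(0,27-29)=0
Total tardiness = 20

20


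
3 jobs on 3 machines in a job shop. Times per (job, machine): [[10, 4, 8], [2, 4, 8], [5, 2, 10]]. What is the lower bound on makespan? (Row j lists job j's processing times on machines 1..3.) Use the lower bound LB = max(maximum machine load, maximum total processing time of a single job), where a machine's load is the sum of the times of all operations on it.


Machine loads:
  Machine 1: 10 + 2 + 5 = 17
  Machine 2: 4 + 4 + 2 = 10
  Machine 3: 8 + 8 + 10 = 26
Max machine load = 26
Job totals:
  Job 1: 22
  Job 2: 14
  Job 3: 17
Max job total = 22
Lower bound = max(26, 22) = 26

26


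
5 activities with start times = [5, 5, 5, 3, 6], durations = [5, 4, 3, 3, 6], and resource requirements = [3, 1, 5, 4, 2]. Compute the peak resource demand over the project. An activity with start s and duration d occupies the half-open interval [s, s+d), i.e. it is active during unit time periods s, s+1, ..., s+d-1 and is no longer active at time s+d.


Each activity i is active on [start_i, start_i + duration_i).
Compute total resource usage per time slot:
  t=0: active resources = [], total = 0
  t=1: active resources = [], total = 0
  t=2: active resources = [], total = 0
  t=3: active resources = [4], total = 4
  t=4: active resources = [4], total = 4
  t=5: active resources = [3, 1, 5, 4], total = 13
  t=6: active resources = [3, 1, 5, 2], total = 11
  t=7: active resources = [3, 1, 5, 2], total = 11
  t=8: active resources = [3, 1, 2], total = 6
  t=9: active resources = [3, 2], total = 5
  t=10: active resources = [2], total = 2
  t=11: active resources = [2], total = 2
Peak resource demand = 13

13


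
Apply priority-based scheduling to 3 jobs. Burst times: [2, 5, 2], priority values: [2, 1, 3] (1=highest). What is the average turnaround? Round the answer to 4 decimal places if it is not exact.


Sort by priority (ascending = highest first):
Order: [(1, 5), (2, 2), (3, 2)]
Completion times:
  Priority 1, burst=5, C=5
  Priority 2, burst=2, C=7
  Priority 3, burst=2, C=9
Average turnaround = 21/3 = 7.0

7.0


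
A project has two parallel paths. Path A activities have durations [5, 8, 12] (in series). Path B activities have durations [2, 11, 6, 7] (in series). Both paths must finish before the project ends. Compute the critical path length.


Path A total = 5 + 8 + 12 = 25
Path B total = 2 + 11 + 6 + 7 = 26
Critical path = longest path = max(25, 26) = 26

26


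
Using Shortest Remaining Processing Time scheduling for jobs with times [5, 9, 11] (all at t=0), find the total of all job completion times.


Since all jobs arrive at t=0, SRPT equals SPT ordering.
SPT order: [5, 9, 11]
Completion times:
  Job 1: p=5, C=5
  Job 2: p=9, C=14
  Job 3: p=11, C=25
Total completion time = 5 + 14 + 25 = 44

44


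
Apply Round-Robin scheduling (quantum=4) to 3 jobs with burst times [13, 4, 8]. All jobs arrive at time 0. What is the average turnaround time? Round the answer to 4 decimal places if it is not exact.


Time quantum = 4
Execution trace:
  J1 runs 4 units, time = 4
  J2 runs 4 units, time = 8
  J3 runs 4 units, time = 12
  J1 runs 4 units, time = 16
  J3 runs 4 units, time = 20
  J1 runs 4 units, time = 24
  J1 runs 1 units, time = 25
Finish times: [25, 8, 20]
Average turnaround = 53/3 = 17.6667

17.6667


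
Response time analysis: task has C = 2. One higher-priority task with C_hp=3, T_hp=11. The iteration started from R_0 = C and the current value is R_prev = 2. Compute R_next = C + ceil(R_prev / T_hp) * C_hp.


R_next = C + ceil(R_prev / T_hp) * C_hp
ceil(2 / 11) = ceil(0.1818) = 1
Interference = 1 * 3 = 3
R_next = 2 + 3 = 5

5


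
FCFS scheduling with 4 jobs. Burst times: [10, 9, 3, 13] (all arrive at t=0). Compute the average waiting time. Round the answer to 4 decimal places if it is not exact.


FCFS order (as given): [10, 9, 3, 13]
Waiting times:
  Job 1: wait = 0
  Job 2: wait = 10
  Job 3: wait = 19
  Job 4: wait = 22
Sum of waiting times = 51
Average waiting time = 51/4 = 12.75

12.75


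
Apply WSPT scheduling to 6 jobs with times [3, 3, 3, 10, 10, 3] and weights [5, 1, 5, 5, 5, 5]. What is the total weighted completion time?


Compute p/w ratios and sort ascending (WSPT): [(3, 5), (3, 5), (3, 5), (10, 5), (10, 5), (3, 1)]
Compute weighted completion times:
  Job (p=3,w=5): C=3, w*C=5*3=15
  Job (p=3,w=5): C=6, w*C=5*6=30
  Job (p=3,w=5): C=9, w*C=5*9=45
  Job (p=10,w=5): C=19, w*C=5*19=95
  Job (p=10,w=5): C=29, w*C=5*29=145
  Job (p=3,w=1): C=32, w*C=1*32=32
Total weighted completion time = 362

362


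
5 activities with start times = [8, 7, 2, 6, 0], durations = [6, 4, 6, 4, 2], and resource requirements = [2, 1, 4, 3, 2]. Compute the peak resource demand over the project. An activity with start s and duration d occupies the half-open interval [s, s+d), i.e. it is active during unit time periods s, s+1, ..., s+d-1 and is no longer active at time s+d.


Each activity i is active on [start_i, start_i + duration_i).
Compute total resource usage per time slot:
  t=0: active resources = [2], total = 2
  t=1: active resources = [2], total = 2
  t=2: active resources = [4], total = 4
  t=3: active resources = [4], total = 4
  t=4: active resources = [4], total = 4
  t=5: active resources = [4], total = 4
  t=6: active resources = [4, 3], total = 7
  t=7: active resources = [1, 4, 3], total = 8
  t=8: active resources = [2, 1, 3], total = 6
  t=9: active resources = [2, 1, 3], total = 6
  t=10: active resources = [2, 1], total = 3
  t=11: active resources = [2], total = 2
  t=12: active resources = [2], total = 2
  t=13: active resources = [2], total = 2
Peak resource demand = 8

8


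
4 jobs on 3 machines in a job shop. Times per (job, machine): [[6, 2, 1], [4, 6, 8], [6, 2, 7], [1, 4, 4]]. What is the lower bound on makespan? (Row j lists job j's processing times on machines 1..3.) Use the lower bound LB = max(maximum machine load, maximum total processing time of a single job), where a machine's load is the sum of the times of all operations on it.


Machine loads:
  Machine 1: 6 + 4 + 6 + 1 = 17
  Machine 2: 2 + 6 + 2 + 4 = 14
  Machine 3: 1 + 8 + 7 + 4 = 20
Max machine load = 20
Job totals:
  Job 1: 9
  Job 2: 18
  Job 3: 15
  Job 4: 9
Max job total = 18
Lower bound = max(20, 18) = 20

20


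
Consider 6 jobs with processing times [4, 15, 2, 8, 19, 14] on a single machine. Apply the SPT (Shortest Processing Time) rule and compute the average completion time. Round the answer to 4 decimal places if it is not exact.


Sort jobs by processing time (SPT order): [2, 4, 8, 14, 15, 19]
Compute completion times sequentially:
  Job 1: processing = 2, completes at 2
  Job 2: processing = 4, completes at 6
  Job 3: processing = 8, completes at 14
  Job 4: processing = 14, completes at 28
  Job 5: processing = 15, completes at 43
  Job 6: processing = 19, completes at 62
Sum of completion times = 155
Average completion time = 155/6 = 25.8333

25.8333


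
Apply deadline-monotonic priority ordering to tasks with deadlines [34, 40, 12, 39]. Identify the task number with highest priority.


Sort tasks by relative deadline (ascending):
  Task 3: deadline = 12
  Task 1: deadline = 34
  Task 4: deadline = 39
  Task 2: deadline = 40
Priority order (highest first): [3, 1, 4, 2]
Highest priority task = 3

3


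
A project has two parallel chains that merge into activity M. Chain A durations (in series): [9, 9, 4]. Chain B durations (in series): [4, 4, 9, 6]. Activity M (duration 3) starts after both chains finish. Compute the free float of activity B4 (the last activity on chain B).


ES(B4) = sum of predecessors on chain B = 17
EF(B4) = ES + duration = 17 + 6 = 23
Successor of B4 is M. ES(M) = max(sum(A), sum(B)) = max(22, 23) = 23
Free float = ES(successor) - EF(current) = 23 - 23 = 0

0


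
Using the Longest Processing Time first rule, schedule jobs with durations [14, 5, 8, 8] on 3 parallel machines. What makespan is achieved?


Sort jobs in decreasing order (LPT): [14, 8, 8, 5]
Assign each job to the least loaded machine:
  Machine 1: jobs [14], load = 14
  Machine 2: jobs [8, 5], load = 13
  Machine 3: jobs [8], load = 8
Makespan = max load = 14

14


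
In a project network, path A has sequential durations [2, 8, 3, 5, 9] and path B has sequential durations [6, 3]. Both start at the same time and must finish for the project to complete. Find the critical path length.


Path A total = 2 + 8 + 3 + 5 + 9 = 27
Path B total = 6 + 3 = 9
Critical path = longest path = max(27, 9) = 27

27


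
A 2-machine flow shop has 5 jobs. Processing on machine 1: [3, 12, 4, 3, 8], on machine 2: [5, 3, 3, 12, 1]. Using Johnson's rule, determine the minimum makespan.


Apply Johnson's rule:
  Group 1 (a <= b): [(1, 3, 5), (4, 3, 12)]
  Group 2 (a > b): [(2, 12, 3), (3, 4, 3), (5, 8, 1)]
Optimal job order: [1, 4, 2, 3, 5]
Schedule:
  Job 1: M1 done at 3, M2 done at 8
  Job 4: M1 done at 6, M2 done at 20
  Job 2: M1 done at 18, M2 done at 23
  Job 3: M1 done at 22, M2 done at 26
  Job 5: M1 done at 30, M2 done at 31
Makespan = 31

31


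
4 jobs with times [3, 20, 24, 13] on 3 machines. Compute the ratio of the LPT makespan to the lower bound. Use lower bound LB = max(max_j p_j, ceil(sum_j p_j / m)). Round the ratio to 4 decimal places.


LPT order: [24, 20, 13, 3]
Machine loads after assignment: [24, 20, 16]
LPT makespan = 24
Lower bound = max(max_job, ceil(total/3)) = max(24, 20) = 24
Ratio = 24 / 24 = 1.0

1.0


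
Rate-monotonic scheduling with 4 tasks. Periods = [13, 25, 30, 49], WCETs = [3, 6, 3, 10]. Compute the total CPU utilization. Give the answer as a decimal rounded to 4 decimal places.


Compute individual utilizations (exact fractions):
  Task 1: C/T = 3/13 (approx. 0.2308)
  Task 2: C/T = 6/25 (approx. 0.24)
  Task 3: C/T = 3/30 = 1/10 (approx. 0.1)
  Task 4: C/T = 10/49 (approx. 0.2041)
Total utilization U = 3/13 + 6/25 + 1/10 + 10/49 = 24679/31850
Rounded to 4 decimal places: U = 0.7749
RM (Liu & Layland) bound for 4 tasks = 0.756828; compare with U = 24679/31850 (approx. 0.774851)
bound < U <= 1, so the RM sufficient condition is not met (inconclusive; an exact test such as response-time analysis is needed).

0.7749


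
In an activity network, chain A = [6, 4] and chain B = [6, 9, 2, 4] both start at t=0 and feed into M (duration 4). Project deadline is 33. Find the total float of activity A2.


Forward pass: ES(A2) = sum of predecessors on chain A = 6
EF = ES + duration = 6 + 4 = 10
Backward pass: LF(M) = deadline = 33; LS(M) = 33 - 4 = 29
LF(A2) = LS(M) - sum(successors on chain A) = 29 - 0 = 29
LS = LF - duration = 29 - 4 = 25
Total float = LS - ES = 25 - 6 = 19

19


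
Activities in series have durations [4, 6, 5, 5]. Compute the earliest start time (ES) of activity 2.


Activity 2 starts after activities 1 through 1 complete.
Predecessor durations: [4]
ES = 4 = 4

4


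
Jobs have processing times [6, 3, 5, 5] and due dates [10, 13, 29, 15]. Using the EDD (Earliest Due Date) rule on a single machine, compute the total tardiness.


Sort by due date (EDD order): [(6, 10), (3, 13), (5, 15), (5, 29)]
Compute completion times and tardiness:
  Job 1: p=6, d=10, C=6, tardiness=max(0,6-10)=0
  Job 2: p=3, d=13, C=9, tardiness=max(0,9-13)=0
  Job 3: p=5, d=15, C=14, tardiness=max(0,14-15)=0
  Job 4: p=5, d=29, C=19, tardiness=max(0,19-29)=0
Total tardiness = 0

0


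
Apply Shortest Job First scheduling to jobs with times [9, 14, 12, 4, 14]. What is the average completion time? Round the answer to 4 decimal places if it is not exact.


SJF order (ascending): [4, 9, 12, 14, 14]
Completion times:
  Job 1: burst=4, C=4
  Job 2: burst=9, C=13
  Job 3: burst=12, C=25
  Job 4: burst=14, C=39
  Job 5: burst=14, C=53
Average completion = 134/5 = 26.8

26.8


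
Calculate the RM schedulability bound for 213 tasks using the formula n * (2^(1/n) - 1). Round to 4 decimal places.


Compute 2^(1/213) = 1.0032595128
Subtract 1: 1.0032595128 - 1 = 0.0032595128
Multiply by n: 213 * 0.0032595128 = 0.6942762264
Round to 4 dp: 0.6943

0.6943


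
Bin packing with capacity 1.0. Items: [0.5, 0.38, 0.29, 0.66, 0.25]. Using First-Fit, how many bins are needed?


Place items sequentially using First-Fit:
  Item 0.5 -> new Bin 1
  Item 0.38 -> Bin 1 (now 0.88)
  Item 0.29 -> new Bin 2
  Item 0.66 -> Bin 2 (now 0.95)
  Item 0.25 -> new Bin 3
Total bins used = 3

3


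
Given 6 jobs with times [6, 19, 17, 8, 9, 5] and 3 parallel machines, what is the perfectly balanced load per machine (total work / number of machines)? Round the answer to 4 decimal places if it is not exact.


Total processing time = 6 + 19 + 17 + 8 + 9 + 5 = 64
Number of machines = 3
Ideal balanced load = 64 / 3 = 21.3333

21.3333


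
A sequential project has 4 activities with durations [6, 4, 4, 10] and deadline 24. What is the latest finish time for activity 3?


LF(activity 3) = deadline - sum of successor durations
Successors: activities 4 through 4 with durations [10]
Sum of successor durations = 10
LF = 24 - 10 = 14

14


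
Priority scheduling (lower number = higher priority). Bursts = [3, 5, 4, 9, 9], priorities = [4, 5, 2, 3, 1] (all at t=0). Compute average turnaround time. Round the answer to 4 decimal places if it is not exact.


Sort by priority (ascending = highest first):
Order: [(1, 9), (2, 4), (3, 9), (4, 3), (5, 5)]
Completion times:
  Priority 1, burst=9, C=9
  Priority 2, burst=4, C=13
  Priority 3, burst=9, C=22
  Priority 4, burst=3, C=25
  Priority 5, burst=5, C=30
Average turnaround = 99/5 = 19.8

19.8


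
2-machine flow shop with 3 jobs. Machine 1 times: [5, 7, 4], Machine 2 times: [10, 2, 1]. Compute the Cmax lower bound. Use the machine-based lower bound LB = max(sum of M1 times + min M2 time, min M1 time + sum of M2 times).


LB1 = sum(M1 times) + min(M2 times) = 16 + 1 = 17
LB2 = min(M1 times) + sum(M2 times) = 4 + 13 = 17
Lower bound = max(LB1, LB2) = max(17, 17) = 17

17


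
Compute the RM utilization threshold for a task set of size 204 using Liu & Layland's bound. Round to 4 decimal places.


Compute 2^(1/204) = 1.0034035593
Subtract 1: 1.0034035593 - 1 = 0.0034035593
Multiply by n: 204 * 0.0034035593 = 0.6943260972
Round to 4 dp: 0.6943

0.6943


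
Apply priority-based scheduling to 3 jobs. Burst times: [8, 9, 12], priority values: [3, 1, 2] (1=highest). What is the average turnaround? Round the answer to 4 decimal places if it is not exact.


Sort by priority (ascending = highest first):
Order: [(1, 9), (2, 12), (3, 8)]
Completion times:
  Priority 1, burst=9, C=9
  Priority 2, burst=12, C=21
  Priority 3, burst=8, C=29
Average turnaround = 59/3 = 19.6667

19.6667


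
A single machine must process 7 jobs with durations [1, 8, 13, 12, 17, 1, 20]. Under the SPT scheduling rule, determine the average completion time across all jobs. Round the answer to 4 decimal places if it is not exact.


Sort jobs by processing time (SPT order): [1, 1, 8, 12, 13, 17, 20]
Compute completion times sequentially:
  Job 1: processing = 1, completes at 1
  Job 2: processing = 1, completes at 2
  Job 3: processing = 8, completes at 10
  Job 4: processing = 12, completes at 22
  Job 5: processing = 13, completes at 35
  Job 6: processing = 17, completes at 52
  Job 7: processing = 20, completes at 72
Sum of completion times = 194
Average completion time = 194/7 = 27.7143

27.7143


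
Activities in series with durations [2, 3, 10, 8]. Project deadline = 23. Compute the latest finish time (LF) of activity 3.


LF(activity 3) = deadline - sum of successor durations
Successors: activities 4 through 4 with durations [8]
Sum of successor durations = 8
LF = 23 - 8 = 15

15


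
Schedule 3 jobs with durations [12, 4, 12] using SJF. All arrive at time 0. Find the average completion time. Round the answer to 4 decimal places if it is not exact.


SJF order (ascending): [4, 12, 12]
Completion times:
  Job 1: burst=4, C=4
  Job 2: burst=12, C=16
  Job 3: burst=12, C=28
Average completion = 48/3 = 16.0

16.0


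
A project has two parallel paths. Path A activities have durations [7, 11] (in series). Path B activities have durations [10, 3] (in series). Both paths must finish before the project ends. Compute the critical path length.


Path A total = 7 + 11 = 18
Path B total = 10 + 3 = 13
Critical path = longest path = max(18, 13) = 18

18


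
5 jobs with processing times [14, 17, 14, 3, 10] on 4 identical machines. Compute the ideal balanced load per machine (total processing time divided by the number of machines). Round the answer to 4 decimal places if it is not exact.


Total processing time = 14 + 17 + 14 + 3 + 10 = 58
Number of machines = 4
Ideal balanced load = 58 / 4 = 14.5

14.5


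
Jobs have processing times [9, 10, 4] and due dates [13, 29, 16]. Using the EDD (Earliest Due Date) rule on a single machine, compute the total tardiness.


Sort by due date (EDD order): [(9, 13), (4, 16), (10, 29)]
Compute completion times and tardiness:
  Job 1: p=9, d=13, C=9, tardiness=max(0,9-13)=0
  Job 2: p=4, d=16, C=13, tardiness=max(0,13-16)=0
  Job 3: p=10, d=29, C=23, tardiness=max(0,23-29)=0
Total tardiness = 0

0


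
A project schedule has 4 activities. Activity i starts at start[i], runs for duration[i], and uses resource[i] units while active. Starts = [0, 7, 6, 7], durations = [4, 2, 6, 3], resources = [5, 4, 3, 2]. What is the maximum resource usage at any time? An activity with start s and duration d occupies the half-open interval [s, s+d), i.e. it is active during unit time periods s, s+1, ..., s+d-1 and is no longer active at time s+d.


Each activity i is active on [start_i, start_i + duration_i).
Compute total resource usage per time slot:
  t=0: active resources = [5], total = 5
  t=1: active resources = [5], total = 5
  t=2: active resources = [5], total = 5
  t=3: active resources = [5], total = 5
  t=4: active resources = [], total = 0
  t=5: active resources = [], total = 0
  t=6: active resources = [3], total = 3
  t=7: active resources = [4, 3, 2], total = 9
  t=8: active resources = [4, 3, 2], total = 9
  t=9: active resources = [3, 2], total = 5
  t=10: active resources = [3], total = 3
  t=11: active resources = [3], total = 3
Peak resource demand = 9

9


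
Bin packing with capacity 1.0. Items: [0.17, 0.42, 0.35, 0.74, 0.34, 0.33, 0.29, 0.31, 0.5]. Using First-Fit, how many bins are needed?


Place items sequentially using First-Fit:
  Item 0.17 -> new Bin 1
  Item 0.42 -> Bin 1 (now 0.59)
  Item 0.35 -> Bin 1 (now 0.94)
  Item 0.74 -> new Bin 2
  Item 0.34 -> new Bin 3
  Item 0.33 -> Bin 3 (now 0.67)
  Item 0.29 -> Bin 3 (now 0.96)
  Item 0.31 -> new Bin 4
  Item 0.5 -> Bin 4 (now 0.81)
Total bins used = 4

4


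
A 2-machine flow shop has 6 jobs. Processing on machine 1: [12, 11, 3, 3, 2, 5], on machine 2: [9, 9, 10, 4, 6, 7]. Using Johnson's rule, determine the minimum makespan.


Apply Johnson's rule:
  Group 1 (a <= b): [(5, 2, 6), (3, 3, 10), (4, 3, 4), (6, 5, 7)]
  Group 2 (a > b): [(1, 12, 9), (2, 11, 9)]
Optimal job order: [5, 3, 4, 6, 1, 2]
Schedule:
  Job 5: M1 done at 2, M2 done at 8
  Job 3: M1 done at 5, M2 done at 18
  Job 4: M1 done at 8, M2 done at 22
  Job 6: M1 done at 13, M2 done at 29
  Job 1: M1 done at 25, M2 done at 38
  Job 2: M1 done at 36, M2 done at 47
Makespan = 47

47


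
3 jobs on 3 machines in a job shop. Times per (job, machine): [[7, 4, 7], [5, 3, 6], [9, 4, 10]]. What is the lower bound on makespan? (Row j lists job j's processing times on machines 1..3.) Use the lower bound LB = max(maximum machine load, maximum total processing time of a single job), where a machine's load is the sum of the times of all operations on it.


Machine loads:
  Machine 1: 7 + 5 + 9 = 21
  Machine 2: 4 + 3 + 4 = 11
  Machine 3: 7 + 6 + 10 = 23
Max machine load = 23
Job totals:
  Job 1: 18
  Job 2: 14
  Job 3: 23
Max job total = 23
Lower bound = max(23, 23) = 23

23


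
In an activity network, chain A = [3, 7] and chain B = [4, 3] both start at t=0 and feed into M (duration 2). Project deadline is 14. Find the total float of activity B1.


Forward pass: ES(B1) = sum of predecessors on chain B = 0
EF = ES + duration = 0 + 4 = 4
Backward pass: LF(M) = deadline = 14; LS(M) = 14 - 2 = 12
LF(B1) = LS(M) - sum(successors on chain B) = 12 - 3 = 9
LS = LF - duration = 9 - 4 = 5
Total float = LS - ES = 5 - 0 = 5

5


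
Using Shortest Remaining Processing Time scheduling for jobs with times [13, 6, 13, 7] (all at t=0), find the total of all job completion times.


Since all jobs arrive at t=0, SRPT equals SPT ordering.
SPT order: [6, 7, 13, 13]
Completion times:
  Job 1: p=6, C=6
  Job 2: p=7, C=13
  Job 3: p=13, C=26
  Job 4: p=13, C=39
Total completion time = 6 + 13 + 26 + 39 = 84

84


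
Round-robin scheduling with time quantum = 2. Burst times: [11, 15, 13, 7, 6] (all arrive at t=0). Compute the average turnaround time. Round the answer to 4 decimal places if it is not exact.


Time quantum = 2
Execution trace:
  J1 runs 2 units, time = 2
  J2 runs 2 units, time = 4
  J3 runs 2 units, time = 6
  J4 runs 2 units, time = 8
  J5 runs 2 units, time = 10
  J1 runs 2 units, time = 12
  J2 runs 2 units, time = 14
  J3 runs 2 units, time = 16
  J4 runs 2 units, time = 18
  J5 runs 2 units, time = 20
  J1 runs 2 units, time = 22
  J2 runs 2 units, time = 24
  J3 runs 2 units, time = 26
  J4 runs 2 units, time = 28
  J5 runs 2 units, time = 30
  J1 runs 2 units, time = 32
  J2 runs 2 units, time = 34
  J3 runs 2 units, time = 36
  J4 runs 1 units, time = 37
  J1 runs 2 units, time = 39
  J2 runs 2 units, time = 41
  J3 runs 2 units, time = 43
  J1 runs 1 units, time = 44
  J2 runs 2 units, time = 46
  J3 runs 2 units, time = 48
  J2 runs 2 units, time = 50
  J3 runs 1 units, time = 51
  J2 runs 1 units, time = 52
Finish times: [44, 52, 51, 37, 30]
Average turnaround = 214/5 = 42.8

42.8


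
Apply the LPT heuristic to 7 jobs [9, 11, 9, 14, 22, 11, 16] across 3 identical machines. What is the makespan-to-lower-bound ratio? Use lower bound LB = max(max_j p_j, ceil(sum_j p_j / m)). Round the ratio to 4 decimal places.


LPT order: [22, 16, 14, 11, 11, 9, 9]
Machine loads after assignment: [31, 27, 34]
LPT makespan = 34
Lower bound = max(max_job, ceil(total/3)) = max(22, 31) = 31
Ratio = 34 / 31 = 1.0968

1.0968


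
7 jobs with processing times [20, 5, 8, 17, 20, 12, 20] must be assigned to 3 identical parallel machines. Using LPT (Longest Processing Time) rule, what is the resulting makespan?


Sort jobs in decreasing order (LPT): [20, 20, 20, 17, 12, 8, 5]
Assign each job to the least loaded machine:
  Machine 1: jobs [20, 17], load = 37
  Machine 2: jobs [20, 12], load = 32
  Machine 3: jobs [20, 8, 5], load = 33
Makespan = max load = 37

37


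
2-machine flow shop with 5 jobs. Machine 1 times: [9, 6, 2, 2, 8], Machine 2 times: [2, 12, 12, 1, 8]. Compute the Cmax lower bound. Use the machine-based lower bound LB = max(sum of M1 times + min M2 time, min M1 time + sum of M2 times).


LB1 = sum(M1 times) + min(M2 times) = 27 + 1 = 28
LB2 = min(M1 times) + sum(M2 times) = 2 + 35 = 37
Lower bound = max(LB1, LB2) = max(28, 37) = 37

37


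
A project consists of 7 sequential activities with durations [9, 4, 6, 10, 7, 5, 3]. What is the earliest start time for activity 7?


Activity 7 starts after activities 1 through 6 complete.
Predecessor durations: [9, 4, 6, 10, 7, 5]
ES = 9 + 4 + 6 + 10 + 7 + 5 = 41

41


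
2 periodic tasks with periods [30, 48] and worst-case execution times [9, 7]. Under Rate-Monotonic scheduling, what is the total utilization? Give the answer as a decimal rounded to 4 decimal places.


Compute individual utilizations (exact fractions):
  Task 1: C/T = 9/30 = 3/10 (approx. 0.3)
  Task 2: C/T = 7/48 (approx. 0.1458)
Total utilization U = 3/10 + 7/48 = 107/240
Rounded to 4 decimal places: U = 0.4458
RM (Liu & Layland) bound for 2 tasks = 0.828427; compare with U = 107/240 (approx. 0.445833)
U <= bound, so schedulable by RM sufficient condition.

0.4458


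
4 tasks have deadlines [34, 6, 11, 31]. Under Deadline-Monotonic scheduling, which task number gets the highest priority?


Sort tasks by relative deadline (ascending):
  Task 2: deadline = 6
  Task 3: deadline = 11
  Task 4: deadline = 31
  Task 1: deadline = 34
Priority order (highest first): [2, 3, 4, 1]
Highest priority task = 2

2


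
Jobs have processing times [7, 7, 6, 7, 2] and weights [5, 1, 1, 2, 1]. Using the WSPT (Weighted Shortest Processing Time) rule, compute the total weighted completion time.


Compute p/w ratios and sort ascending (WSPT): [(7, 5), (2, 1), (7, 2), (6, 1), (7, 1)]
Compute weighted completion times:
  Job (p=7,w=5): C=7, w*C=5*7=35
  Job (p=2,w=1): C=9, w*C=1*9=9
  Job (p=7,w=2): C=16, w*C=2*16=32
  Job (p=6,w=1): C=22, w*C=1*22=22
  Job (p=7,w=1): C=29, w*C=1*29=29
Total weighted completion time = 127

127


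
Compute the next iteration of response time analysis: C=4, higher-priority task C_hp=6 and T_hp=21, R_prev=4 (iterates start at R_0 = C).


R_next = C + ceil(R_prev / T_hp) * C_hp
ceil(4 / 21) = ceil(0.1905) = 1
Interference = 1 * 6 = 6
R_next = 4 + 6 = 10

10


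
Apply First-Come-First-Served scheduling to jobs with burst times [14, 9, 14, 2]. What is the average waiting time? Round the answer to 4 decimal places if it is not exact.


FCFS order (as given): [14, 9, 14, 2]
Waiting times:
  Job 1: wait = 0
  Job 2: wait = 14
  Job 3: wait = 23
  Job 4: wait = 37
Sum of waiting times = 74
Average waiting time = 74/4 = 18.5

18.5


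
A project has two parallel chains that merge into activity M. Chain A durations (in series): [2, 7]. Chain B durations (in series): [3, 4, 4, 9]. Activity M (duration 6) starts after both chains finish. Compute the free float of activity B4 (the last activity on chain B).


ES(B4) = sum of predecessors on chain B = 11
EF(B4) = ES + duration = 11 + 9 = 20
Successor of B4 is M. ES(M) = max(sum(A), sum(B)) = max(9, 20) = 20
Free float = ES(successor) - EF(current) = 20 - 20 = 0

0


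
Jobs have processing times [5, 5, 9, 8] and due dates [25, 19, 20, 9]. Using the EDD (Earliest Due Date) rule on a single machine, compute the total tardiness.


Sort by due date (EDD order): [(8, 9), (5, 19), (9, 20), (5, 25)]
Compute completion times and tardiness:
  Job 1: p=8, d=9, C=8, tardiness=max(0,8-9)=0
  Job 2: p=5, d=19, C=13, tardiness=max(0,13-19)=0
  Job 3: p=9, d=20, C=22, tardiness=max(0,22-20)=2
  Job 4: p=5, d=25, C=27, tardiness=max(0,27-25)=2
Total tardiness = 4

4


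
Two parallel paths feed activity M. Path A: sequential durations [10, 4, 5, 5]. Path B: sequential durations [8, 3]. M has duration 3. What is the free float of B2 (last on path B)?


ES(B2) = sum of predecessors on chain B = 8
EF(B2) = ES + duration = 8 + 3 = 11
Successor of B2 is M. ES(M) = max(sum(A), sum(B)) = max(24, 11) = 24
Free float = ES(successor) - EF(current) = 24 - 11 = 13

13


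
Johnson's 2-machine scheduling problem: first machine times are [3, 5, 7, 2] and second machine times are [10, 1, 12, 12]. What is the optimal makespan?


Apply Johnson's rule:
  Group 1 (a <= b): [(4, 2, 12), (1, 3, 10), (3, 7, 12)]
  Group 2 (a > b): [(2, 5, 1)]
Optimal job order: [4, 1, 3, 2]
Schedule:
  Job 4: M1 done at 2, M2 done at 14
  Job 1: M1 done at 5, M2 done at 24
  Job 3: M1 done at 12, M2 done at 36
  Job 2: M1 done at 17, M2 done at 37
Makespan = 37

37


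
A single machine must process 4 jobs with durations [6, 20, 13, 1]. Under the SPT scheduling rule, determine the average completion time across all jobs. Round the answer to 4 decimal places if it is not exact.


Sort jobs by processing time (SPT order): [1, 6, 13, 20]
Compute completion times sequentially:
  Job 1: processing = 1, completes at 1
  Job 2: processing = 6, completes at 7
  Job 3: processing = 13, completes at 20
  Job 4: processing = 20, completes at 40
Sum of completion times = 68
Average completion time = 68/4 = 17.0

17.0


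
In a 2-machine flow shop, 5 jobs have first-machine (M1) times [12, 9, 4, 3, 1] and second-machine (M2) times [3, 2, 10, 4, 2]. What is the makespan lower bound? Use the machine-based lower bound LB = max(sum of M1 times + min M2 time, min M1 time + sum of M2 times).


LB1 = sum(M1 times) + min(M2 times) = 29 + 2 = 31
LB2 = min(M1 times) + sum(M2 times) = 1 + 21 = 22
Lower bound = max(LB1, LB2) = max(31, 22) = 31

31


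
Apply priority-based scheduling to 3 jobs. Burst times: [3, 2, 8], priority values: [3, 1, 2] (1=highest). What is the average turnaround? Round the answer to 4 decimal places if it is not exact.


Sort by priority (ascending = highest first):
Order: [(1, 2), (2, 8), (3, 3)]
Completion times:
  Priority 1, burst=2, C=2
  Priority 2, burst=8, C=10
  Priority 3, burst=3, C=13
Average turnaround = 25/3 = 8.3333

8.3333


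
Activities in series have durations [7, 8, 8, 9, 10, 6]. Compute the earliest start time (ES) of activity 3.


Activity 3 starts after activities 1 through 2 complete.
Predecessor durations: [7, 8]
ES = 7 + 8 = 15

15


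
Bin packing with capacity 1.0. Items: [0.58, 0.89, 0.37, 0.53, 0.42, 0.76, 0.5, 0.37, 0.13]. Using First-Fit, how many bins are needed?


Place items sequentially using First-Fit:
  Item 0.58 -> new Bin 1
  Item 0.89 -> new Bin 2
  Item 0.37 -> Bin 1 (now 0.95)
  Item 0.53 -> new Bin 3
  Item 0.42 -> Bin 3 (now 0.95)
  Item 0.76 -> new Bin 4
  Item 0.5 -> new Bin 5
  Item 0.37 -> Bin 5 (now 0.87)
  Item 0.13 -> Bin 4 (now 0.89)
Total bins used = 5

5


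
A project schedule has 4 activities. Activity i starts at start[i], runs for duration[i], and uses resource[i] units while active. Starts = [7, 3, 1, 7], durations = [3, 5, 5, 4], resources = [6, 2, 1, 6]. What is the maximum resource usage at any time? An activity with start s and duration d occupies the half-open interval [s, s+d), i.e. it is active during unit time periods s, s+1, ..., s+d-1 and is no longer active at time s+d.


Each activity i is active on [start_i, start_i + duration_i).
Compute total resource usage per time slot:
  t=0: active resources = [], total = 0
  t=1: active resources = [1], total = 1
  t=2: active resources = [1], total = 1
  t=3: active resources = [2, 1], total = 3
  t=4: active resources = [2, 1], total = 3
  t=5: active resources = [2, 1], total = 3
  t=6: active resources = [2], total = 2
  t=7: active resources = [6, 2, 6], total = 14
  t=8: active resources = [6, 6], total = 12
  t=9: active resources = [6, 6], total = 12
  t=10: active resources = [6], total = 6
Peak resource demand = 14

14
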